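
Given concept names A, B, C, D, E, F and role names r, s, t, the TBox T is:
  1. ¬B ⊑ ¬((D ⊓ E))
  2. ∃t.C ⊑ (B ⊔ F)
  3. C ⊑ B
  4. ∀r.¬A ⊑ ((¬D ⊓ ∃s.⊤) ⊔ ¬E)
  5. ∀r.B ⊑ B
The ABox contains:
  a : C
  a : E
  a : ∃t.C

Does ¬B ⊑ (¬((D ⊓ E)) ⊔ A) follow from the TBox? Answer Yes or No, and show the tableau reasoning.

Yes

1. ¬B ⊑ (¬((D ⊓ E)) ⊔ A)  ⇔  (¬B ⊓ ((D ⊓ E) ⊓ ¬A)) unsat w.r.t. T
   all branches close; clash {B, ¬B} at x₀
2. Hence ¬B ⊑ (¬((D ⊓ E)) ⊔ A): entailed.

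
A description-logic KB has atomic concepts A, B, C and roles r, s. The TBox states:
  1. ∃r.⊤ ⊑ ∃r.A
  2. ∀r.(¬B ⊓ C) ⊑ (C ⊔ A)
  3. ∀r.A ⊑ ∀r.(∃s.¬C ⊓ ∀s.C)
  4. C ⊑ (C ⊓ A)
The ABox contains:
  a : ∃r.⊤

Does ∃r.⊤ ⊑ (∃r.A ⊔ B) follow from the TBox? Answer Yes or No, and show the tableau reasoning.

Yes

1. ∃r.⊤ ⊑ (∃r.A ⊔ B)  ⇔  (∃r.⊤ ⊓ (∀r.¬A ⊓ ¬B)) unsat w.r.t. T
   all branches close; clash {A, ¬A} at an ∃-successor
2. Hence ∃r.⊤ ⊑ (∃r.A ⊔ B): entailed.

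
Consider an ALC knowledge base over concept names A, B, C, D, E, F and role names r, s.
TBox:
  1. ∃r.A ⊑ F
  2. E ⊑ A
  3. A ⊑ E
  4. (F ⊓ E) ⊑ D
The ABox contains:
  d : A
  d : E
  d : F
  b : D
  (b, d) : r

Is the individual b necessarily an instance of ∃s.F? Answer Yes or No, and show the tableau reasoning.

1. b : ∃s.F?  L(b) = {D} ∪ {∀s.¬F}
   open: L(b) ⊇ {D, F, ¬A, ¬E, ∀s.¬F} — b ∉ ∃s.F possible
2. Hence b : ∃s.F: not entailed.

No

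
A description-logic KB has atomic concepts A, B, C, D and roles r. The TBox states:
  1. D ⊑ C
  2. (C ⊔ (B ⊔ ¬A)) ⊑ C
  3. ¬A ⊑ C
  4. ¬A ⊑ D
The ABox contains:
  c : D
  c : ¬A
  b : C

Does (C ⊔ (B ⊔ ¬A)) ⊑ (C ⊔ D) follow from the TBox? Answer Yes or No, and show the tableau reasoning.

1. (C ⊔ (B ⊔ ¬A)) ⊑ (C ⊔ D)  ⇔  ((C ⊔ (B ⊔ ¬A)) ⊓ (¬C ⊓ ¬D)) unsat w.r.t. T
   all branches close; clash {C, ¬C} at x₀
2. Hence (C ⊔ (B ⊔ ¬A)) ⊑ (C ⊔ D): entailed.

Yes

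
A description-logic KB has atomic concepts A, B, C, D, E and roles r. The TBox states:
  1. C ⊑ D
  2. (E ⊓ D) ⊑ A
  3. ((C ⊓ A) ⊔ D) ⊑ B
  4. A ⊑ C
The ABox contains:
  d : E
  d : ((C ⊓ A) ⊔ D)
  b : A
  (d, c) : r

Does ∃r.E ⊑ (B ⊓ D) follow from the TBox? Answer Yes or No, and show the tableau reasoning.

No

1. ∃r.E ⊑ (B ⊓ D)  ⇔  (∃r.E ⊓ (¬B ⊔ ¬D)) unsat w.r.t. T
   open: L(x₀) ⊇ {¬A, ¬B, ¬C, ¬D, ¬E, …} (+ ∃-successors)
2. Hence ∃r.E ⊑ (B ⊓ D): not entailed.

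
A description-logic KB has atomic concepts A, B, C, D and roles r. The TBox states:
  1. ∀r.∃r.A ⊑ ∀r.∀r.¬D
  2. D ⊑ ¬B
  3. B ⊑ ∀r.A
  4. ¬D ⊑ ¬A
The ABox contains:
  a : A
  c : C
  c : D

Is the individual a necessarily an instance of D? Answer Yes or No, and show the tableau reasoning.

Yes

1. a : D?  L(a) = {A} ∪ {¬D}
   clash {A, ¬A} at a — a ∈ D
2. Hence a : D: entailed.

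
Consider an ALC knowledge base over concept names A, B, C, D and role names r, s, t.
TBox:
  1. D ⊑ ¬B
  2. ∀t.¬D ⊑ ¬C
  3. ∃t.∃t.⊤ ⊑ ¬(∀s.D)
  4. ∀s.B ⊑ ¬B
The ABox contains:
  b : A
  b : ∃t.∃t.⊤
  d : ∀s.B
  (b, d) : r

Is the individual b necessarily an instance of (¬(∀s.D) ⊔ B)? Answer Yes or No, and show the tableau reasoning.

1. b : (¬(∀s.D) ⊔ B)?  L(b) = {A, ∃t.∃t.⊤} ∪ {(∀s.D ⊓ ¬B)}
   clash {D, ¬D} at an ∃-successor — b ∈ (¬(∀s.D) ⊔ B)
2. Hence b : (¬(∀s.D) ⊔ B): entailed.

Yes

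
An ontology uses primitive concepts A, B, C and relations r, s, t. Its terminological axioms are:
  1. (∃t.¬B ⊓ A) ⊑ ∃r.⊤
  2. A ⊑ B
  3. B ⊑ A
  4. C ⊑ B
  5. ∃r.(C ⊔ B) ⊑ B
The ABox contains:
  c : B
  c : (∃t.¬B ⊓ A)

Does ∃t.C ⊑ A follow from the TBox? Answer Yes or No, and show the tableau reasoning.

No

1. ∃t.C ⊑ A  ⇔  (∃t.C ⊓ ¬A) unsat w.r.t. T
   open: L(x₀) ⊇ {¬A, ¬B, ¬C, ∀r.(¬C ⊓ ¬B), ∃t.C} (+ ∃-successors)
2. Hence ∃t.C ⊑ A: not entailed.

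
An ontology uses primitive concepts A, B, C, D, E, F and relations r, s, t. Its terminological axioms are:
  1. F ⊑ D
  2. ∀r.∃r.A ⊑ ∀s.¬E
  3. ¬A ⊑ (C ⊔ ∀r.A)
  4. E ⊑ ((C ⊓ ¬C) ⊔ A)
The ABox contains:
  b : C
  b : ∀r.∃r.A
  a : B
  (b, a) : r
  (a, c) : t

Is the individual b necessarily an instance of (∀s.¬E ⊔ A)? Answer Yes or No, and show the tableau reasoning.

Yes

1. b : (∀s.¬E ⊔ A)?  L(b) = {C, ∀r.∃r.A} ∪ {(∃s.E ⊓ ¬A)}
   clash {A, ¬A} at b — b ∈ (∀s.¬E ⊔ A)
2. Hence b : (∀s.¬E ⊔ A): entailed.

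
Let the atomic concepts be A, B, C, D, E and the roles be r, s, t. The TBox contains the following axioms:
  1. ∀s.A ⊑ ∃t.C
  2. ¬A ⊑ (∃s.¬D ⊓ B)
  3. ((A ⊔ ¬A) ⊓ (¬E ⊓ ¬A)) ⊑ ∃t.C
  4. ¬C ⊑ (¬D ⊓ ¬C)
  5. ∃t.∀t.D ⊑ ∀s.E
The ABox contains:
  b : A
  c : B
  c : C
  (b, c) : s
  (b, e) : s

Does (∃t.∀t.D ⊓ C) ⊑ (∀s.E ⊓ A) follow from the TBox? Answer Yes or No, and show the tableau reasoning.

No

1. (∃t.∀t.D ⊓ C) ⊑ (∀s.E ⊓ A)  ⇔  ((∃t.∀t.D ⊓ C) ⊓ (∃s.¬E ⊔ ¬A)) unsat w.r.t. T
   apply at x₀: ∃t.∀t.D⊑∀s.E
   open: L(x₀) ⊇ {B, C, E, ¬A, ∀s.E, …} (+ ∃-successors)
2. Hence (∃t.∀t.D ⊓ C) ⊑ (∀s.E ⊓ A): not entailed.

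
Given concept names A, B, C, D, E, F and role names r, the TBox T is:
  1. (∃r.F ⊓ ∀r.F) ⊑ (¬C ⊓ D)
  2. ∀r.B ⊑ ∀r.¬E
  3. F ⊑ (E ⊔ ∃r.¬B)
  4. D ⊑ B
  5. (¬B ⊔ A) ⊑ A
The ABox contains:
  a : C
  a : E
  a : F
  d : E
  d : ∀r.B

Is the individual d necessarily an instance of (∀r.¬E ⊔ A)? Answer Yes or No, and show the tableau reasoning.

Yes

1. d : (∀r.¬E ⊔ A)?  L(d) = {E, ∀r.B} ∪ {(∃r.E ⊓ ¬A)}
   clash {A, ¬A} at d — d ∈ (∀r.¬E ⊔ A)
2. Hence d : (∀r.¬E ⊔ A): entailed.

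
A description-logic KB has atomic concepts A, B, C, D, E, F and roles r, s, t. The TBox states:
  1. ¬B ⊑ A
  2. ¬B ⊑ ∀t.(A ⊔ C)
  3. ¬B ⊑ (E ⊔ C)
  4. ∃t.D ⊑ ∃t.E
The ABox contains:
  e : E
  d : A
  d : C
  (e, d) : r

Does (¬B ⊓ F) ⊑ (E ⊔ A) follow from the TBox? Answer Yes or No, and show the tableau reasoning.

1. (¬B ⊓ F) ⊑ (E ⊔ A)  ⇔  ((¬B ⊓ F) ⊓ (¬E ⊓ ¬A)) unsat w.r.t. T
   all branches close; clash {A, ¬A} at x₀
2. Hence (¬B ⊓ F) ⊑ (E ⊔ A): entailed.

Yes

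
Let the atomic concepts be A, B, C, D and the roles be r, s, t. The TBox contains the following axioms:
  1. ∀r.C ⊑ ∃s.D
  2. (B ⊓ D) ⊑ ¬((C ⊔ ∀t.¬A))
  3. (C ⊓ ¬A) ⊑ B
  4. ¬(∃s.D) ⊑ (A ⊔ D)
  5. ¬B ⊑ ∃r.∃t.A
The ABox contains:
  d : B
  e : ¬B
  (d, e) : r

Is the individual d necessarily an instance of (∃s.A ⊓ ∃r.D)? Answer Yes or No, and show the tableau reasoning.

No

1. d : (∃s.A ⊓ ∃r.D)?  L(d) = {B} ∪ {(∀s.¬A ⊔ ∀r.¬D)}
   open: L(d) ⊇ {B, ¬D, ∀s.¬A, ∃s.D} (+ ∃-successors) — d ∉ (∃s.A ⊓ ∃r.D) possible
2. Hence d : (∃s.A ⊓ ∃r.D): not entailed.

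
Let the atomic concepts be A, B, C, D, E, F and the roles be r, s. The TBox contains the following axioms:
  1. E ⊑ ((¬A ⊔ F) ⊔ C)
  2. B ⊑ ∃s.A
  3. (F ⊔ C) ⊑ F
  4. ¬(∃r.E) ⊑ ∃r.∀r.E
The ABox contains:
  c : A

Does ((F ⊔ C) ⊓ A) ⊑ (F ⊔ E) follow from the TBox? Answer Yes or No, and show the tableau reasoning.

1. ((F ⊔ C) ⊓ A) ⊑ (F ⊔ E)  ⇔  (((F ⊔ C) ⊓ A) ⊓ (¬F ⊓ ¬E)) unsat w.r.t. T
   all branches close; clash {F, ¬F} at x₀
2. Hence ((F ⊔ C) ⊓ A) ⊑ (F ⊔ E): entailed.

Yes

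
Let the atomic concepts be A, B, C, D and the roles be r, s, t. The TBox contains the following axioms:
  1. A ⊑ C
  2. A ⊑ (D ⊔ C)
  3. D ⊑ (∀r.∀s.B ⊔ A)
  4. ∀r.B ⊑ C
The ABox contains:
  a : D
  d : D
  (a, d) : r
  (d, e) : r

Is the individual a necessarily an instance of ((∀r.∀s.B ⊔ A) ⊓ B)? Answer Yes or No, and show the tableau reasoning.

1. a : ((∀r.∀s.B ⊔ A) ⊓ B)?  L(a) = {D} ∪ {((∃r.∃s.¬B ⊓ ¬A) ⊔ ¬B)}
   apply at a: D⊑(∀r.∀s.B ⊔ A)
   open: L(a) ⊇ {D, ¬A, ¬B, ∀r.∀s.B, ∃r.¬B} (+ ∃-successors) — a ∉ ((∀r.∀s.B ⊔ A) ⊓ B) possible
2. Hence a : ((∀r.∀s.B ⊔ A) ⊓ B): not entailed.

No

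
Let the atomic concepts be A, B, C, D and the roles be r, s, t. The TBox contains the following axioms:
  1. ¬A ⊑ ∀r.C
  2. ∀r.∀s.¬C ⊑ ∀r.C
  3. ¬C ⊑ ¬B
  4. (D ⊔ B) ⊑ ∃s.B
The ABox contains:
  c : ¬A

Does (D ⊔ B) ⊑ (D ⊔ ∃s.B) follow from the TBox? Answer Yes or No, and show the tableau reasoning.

1. (D ⊔ B) ⊑ (D ⊔ ∃s.B)  ⇔  ((D ⊔ B) ⊓ (¬D ⊓ ∀s.¬B)) unsat w.r.t. T
   all branches close; clash {B, ¬B} at x₀
2. Hence (D ⊔ B) ⊑ (D ⊔ ∃s.B): entailed.

Yes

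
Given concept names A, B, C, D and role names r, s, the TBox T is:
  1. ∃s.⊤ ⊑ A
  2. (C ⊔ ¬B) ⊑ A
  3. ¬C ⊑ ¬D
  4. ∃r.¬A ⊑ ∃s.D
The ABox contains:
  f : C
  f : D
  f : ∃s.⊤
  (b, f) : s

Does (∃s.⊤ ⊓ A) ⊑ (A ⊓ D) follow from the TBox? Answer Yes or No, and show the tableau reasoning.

No

1. (∃s.⊤ ⊓ A) ⊑ (A ⊓ D)  ⇔  ((∃s.⊤ ⊓ A) ⊓ (¬A ⊔ ¬D)) unsat w.r.t. T
   open: L(x₀) ⊇ {A, C, ¬D, ∀r.A, ∃s.⊤} (+ ∃-successors)
2. Hence (∃s.⊤ ⊓ A) ⊑ (A ⊓ D): not entailed.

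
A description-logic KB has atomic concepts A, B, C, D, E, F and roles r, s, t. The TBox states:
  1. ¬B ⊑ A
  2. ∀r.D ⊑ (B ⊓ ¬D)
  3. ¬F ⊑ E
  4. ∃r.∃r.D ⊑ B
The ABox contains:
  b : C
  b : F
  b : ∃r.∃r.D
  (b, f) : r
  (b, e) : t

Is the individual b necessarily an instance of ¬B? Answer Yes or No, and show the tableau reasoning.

No

1. b : ¬B?  L(b) = {C, F, ∃r.∃r.D} ∪ {B}
   open: L(b) ⊇ {B, C, F, ∃r.¬D, ∃r.∃r.D} (+ ∃-successors) — b ∉ ¬B possible
2. Hence b : ¬B: not entailed.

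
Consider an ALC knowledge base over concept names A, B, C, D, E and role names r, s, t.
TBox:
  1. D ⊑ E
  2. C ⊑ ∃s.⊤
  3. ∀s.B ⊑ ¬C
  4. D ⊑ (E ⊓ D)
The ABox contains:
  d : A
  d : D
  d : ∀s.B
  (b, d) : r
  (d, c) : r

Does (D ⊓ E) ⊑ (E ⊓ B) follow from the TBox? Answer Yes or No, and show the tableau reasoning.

1. (D ⊓ E) ⊑ (E ⊓ B)  ⇔  ((D ⊓ E) ⊓ (¬E ⊔ ¬B)) unsat w.r.t. T
   apply at x₀: D⊑(E ⊓ D)
   open: L(x₀) ⊇ {D, E, ¬B, ¬C}
2. Hence (D ⊓ E) ⊑ (E ⊓ B): not entailed.

No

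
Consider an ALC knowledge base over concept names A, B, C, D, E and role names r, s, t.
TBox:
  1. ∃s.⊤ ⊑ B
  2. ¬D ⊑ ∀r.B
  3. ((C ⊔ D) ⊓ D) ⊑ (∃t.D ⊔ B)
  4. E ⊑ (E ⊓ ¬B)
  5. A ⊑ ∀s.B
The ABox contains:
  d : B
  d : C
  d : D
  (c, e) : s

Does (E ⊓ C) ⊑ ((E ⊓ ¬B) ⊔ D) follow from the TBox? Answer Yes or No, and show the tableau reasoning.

1. (E ⊓ C) ⊑ ((E ⊓ ¬B) ⊔ D)  ⇔  ((E ⊓ C) ⊓ ((¬E ⊔ B) ⊓ ¬D)) unsat w.r.t. T
   all branches close; clash {B, ¬B} at x₀
2. Hence (E ⊓ C) ⊑ ((E ⊓ ¬B) ⊔ D): entailed.

Yes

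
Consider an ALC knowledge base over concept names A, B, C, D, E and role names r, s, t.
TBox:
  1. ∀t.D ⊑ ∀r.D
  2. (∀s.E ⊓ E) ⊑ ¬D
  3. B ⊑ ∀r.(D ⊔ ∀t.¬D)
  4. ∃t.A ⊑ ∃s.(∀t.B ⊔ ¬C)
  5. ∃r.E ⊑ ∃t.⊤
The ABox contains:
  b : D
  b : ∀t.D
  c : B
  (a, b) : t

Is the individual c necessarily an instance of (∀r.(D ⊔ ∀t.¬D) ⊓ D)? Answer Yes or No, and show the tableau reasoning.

No

1. c : (∀r.(D ⊔ ∀t.¬D) ⊓ D)?  L(c) = {B} ∪ {(∃r.(¬D ⊓ ∃t.D) ⊔ ¬D)}
   apply at c: B⊑∀r.(D ⊔ ∀t.¬D)
   open: L(c) ⊇ {B, ¬D, ∀r.(D ⊔ ∀t.¬D), ∀r.¬E, ∀t.¬A, …} (+ ∃-successors) — c ∉ (∀r.(D ⊔ ∀t.¬D) ⊓ D) possible
2. Hence c : (∀r.(D ⊔ ∀t.¬D) ⊓ D): not entailed.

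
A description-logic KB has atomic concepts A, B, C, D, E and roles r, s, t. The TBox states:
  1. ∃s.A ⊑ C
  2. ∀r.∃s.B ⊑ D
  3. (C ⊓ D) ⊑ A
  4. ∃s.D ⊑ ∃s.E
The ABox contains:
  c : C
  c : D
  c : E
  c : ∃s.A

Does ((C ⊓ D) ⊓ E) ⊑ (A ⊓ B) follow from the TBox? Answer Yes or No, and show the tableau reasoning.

No

1. ((C ⊓ D) ⊓ E) ⊑ (A ⊓ B)  ⇔  (((C ⊓ D) ⊓ E) ⊓ (¬A ⊔ ¬B)) unsat w.r.t. T
   apply at x₀: (C ⊓ D)⊑A
   open: L(x₀) ⊇ {A, C, D, E, ¬B, …}
2. Hence ((C ⊓ D) ⊓ E) ⊑ (A ⊓ B): not entailed.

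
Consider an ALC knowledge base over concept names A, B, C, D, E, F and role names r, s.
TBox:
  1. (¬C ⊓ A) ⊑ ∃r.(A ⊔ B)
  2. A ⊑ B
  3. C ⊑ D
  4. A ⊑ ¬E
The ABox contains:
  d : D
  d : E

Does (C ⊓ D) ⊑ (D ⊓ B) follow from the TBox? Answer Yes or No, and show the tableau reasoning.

No

1. (C ⊓ D) ⊑ (D ⊓ B)  ⇔  ((C ⊓ D) ⊓ (¬D ⊔ ¬B)) unsat w.r.t. T
   open: L(x₀) ⊇ {C, D, ¬A, ¬B}
2. Hence (C ⊓ D) ⊑ (D ⊓ B): not entailed.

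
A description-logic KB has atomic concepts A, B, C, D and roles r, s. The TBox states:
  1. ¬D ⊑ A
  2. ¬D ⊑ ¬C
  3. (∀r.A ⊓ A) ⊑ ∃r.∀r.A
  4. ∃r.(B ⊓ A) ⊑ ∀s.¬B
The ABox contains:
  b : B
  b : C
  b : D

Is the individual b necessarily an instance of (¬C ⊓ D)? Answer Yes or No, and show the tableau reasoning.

1. b : (¬C ⊓ D)?  L(b) = {B, C, D} ∪ {(C ⊔ ¬D)}
   open: L(b) ⊇ {B, C, D, ∀r.(¬B ⊔ ¬A), ∃r.¬A} (+ ∃-successors) — b ∉ (¬C ⊓ D) possible
2. Hence b : (¬C ⊓ D): not entailed.

No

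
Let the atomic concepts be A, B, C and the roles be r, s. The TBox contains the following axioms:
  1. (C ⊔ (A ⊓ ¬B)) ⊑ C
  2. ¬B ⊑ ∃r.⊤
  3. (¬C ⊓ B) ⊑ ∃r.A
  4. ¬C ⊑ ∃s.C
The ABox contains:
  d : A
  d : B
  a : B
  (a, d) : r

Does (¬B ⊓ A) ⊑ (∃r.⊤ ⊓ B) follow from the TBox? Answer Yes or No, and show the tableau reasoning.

1. (¬B ⊓ A) ⊑ (∃r.⊤ ⊓ B)  ⇔  ((¬B ⊓ A) ⊓ (∀r.⊥ ⊔ ¬B)) unsat w.r.t. T
   apply at x₀: ¬B⊑∃r.⊤
   open: L(x₀) ⊇ {A, C, ¬B, ∃r.⊤} (+ ∃-successors)
2. Hence (¬B ⊓ A) ⊑ (∃r.⊤ ⊓ B): not entailed.

No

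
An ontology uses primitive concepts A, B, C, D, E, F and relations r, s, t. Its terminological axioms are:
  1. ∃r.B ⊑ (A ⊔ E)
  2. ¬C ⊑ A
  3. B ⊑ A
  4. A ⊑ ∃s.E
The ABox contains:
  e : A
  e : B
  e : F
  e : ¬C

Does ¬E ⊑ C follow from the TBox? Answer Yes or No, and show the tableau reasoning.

No

1. ¬E ⊑ C  ⇔  (¬E ⊓ ¬C) unsat w.r.t. T
   apply at x₀: ¬C⊑A
   open: L(x₀) ⊇ {A, ¬C, ¬E, ∀r.¬B, ∃s.E} (+ ∃-successors)
2. Hence ¬E ⊑ C: not entailed.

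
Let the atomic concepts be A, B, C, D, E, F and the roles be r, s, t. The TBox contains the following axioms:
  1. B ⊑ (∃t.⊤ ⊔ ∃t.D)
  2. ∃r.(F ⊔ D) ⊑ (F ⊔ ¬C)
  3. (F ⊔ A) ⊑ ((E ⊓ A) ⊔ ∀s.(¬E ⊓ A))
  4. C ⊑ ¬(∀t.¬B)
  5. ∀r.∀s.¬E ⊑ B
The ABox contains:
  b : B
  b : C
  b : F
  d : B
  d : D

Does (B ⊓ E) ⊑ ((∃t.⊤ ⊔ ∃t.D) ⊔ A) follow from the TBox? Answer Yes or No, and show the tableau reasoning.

Yes

1. (B ⊓ E) ⊑ ((∃t.⊤ ⊔ ∃t.D) ⊔ A)  ⇔  ((B ⊓ E) ⊓ ((∀t.⊥ ⊓ ∀t.¬D) ⊓ ¬A)) unsat w.r.t. T
   all branches close; clash ⊥ at an ∃-successor
2. Hence (B ⊓ E) ⊑ ((∃t.⊤ ⊔ ∃t.D) ⊔ A): entailed.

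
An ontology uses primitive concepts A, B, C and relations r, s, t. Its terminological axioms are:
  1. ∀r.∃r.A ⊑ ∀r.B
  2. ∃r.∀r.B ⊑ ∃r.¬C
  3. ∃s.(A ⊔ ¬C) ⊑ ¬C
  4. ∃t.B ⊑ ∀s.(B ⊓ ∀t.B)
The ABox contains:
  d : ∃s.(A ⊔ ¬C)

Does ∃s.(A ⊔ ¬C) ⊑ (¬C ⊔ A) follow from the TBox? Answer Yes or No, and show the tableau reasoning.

1. ∃s.(A ⊔ ¬C) ⊑ (¬C ⊔ A)  ⇔  (∃s.(A ⊔ ¬C) ⊓ (C ⊓ ¬A)) unsat w.r.t. T
   all branches close; clash {C, ¬C} at x₀
2. Hence ∃s.(A ⊔ ¬C) ⊑ (¬C ⊔ A): entailed.

Yes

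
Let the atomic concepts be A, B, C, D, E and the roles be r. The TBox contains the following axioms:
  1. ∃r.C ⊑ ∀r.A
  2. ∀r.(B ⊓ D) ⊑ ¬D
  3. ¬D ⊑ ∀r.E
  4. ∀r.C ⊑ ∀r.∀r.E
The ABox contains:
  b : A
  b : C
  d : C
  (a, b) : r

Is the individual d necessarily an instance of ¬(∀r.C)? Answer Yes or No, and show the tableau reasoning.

1. d : ¬(∀r.C)?  L(d) = {C} ∪ {∀r.C}
   apply at d: ∀r.C⊑∀r.∀r.E
   open: L(d) ⊇ {C, D, ∀r.A, ∀r.C, ∀r.∀r.E, …} (+ ∃-successors) — d ∉ ¬(∀r.C) possible
2. Hence d : ¬(∀r.C): not entailed.

No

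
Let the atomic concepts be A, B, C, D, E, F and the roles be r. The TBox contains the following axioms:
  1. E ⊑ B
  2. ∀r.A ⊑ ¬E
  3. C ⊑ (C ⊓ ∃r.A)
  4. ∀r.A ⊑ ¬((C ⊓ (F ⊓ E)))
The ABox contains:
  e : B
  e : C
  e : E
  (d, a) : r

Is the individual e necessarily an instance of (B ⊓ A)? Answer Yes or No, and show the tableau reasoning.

No

1. e : (B ⊓ A)?  L(e) = {B, C, E} ∪ {(¬B ⊔ ¬A)}
   apply at e: C⊑(C ⊓ ∃r.A)
   open: L(e) ⊇ {B, C, E, ¬A, ∃r.A, …} (+ ∃-successors) — e ∉ (B ⊓ A) possible
2. Hence e : (B ⊓ A): not entailed.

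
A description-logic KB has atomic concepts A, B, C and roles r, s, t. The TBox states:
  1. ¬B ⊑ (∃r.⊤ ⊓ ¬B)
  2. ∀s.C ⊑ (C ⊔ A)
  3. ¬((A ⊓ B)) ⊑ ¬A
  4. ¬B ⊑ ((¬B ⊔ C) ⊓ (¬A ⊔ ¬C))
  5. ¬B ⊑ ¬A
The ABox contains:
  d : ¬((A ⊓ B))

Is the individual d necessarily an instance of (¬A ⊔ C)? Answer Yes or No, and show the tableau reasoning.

Yes

1. d : (¬A ⊔ C)?  L(d) = {¬((A ⊓ B))} ∪ {(A ⊓ ¬C)}
   clash {A, ¬A} at d — d ∈ (¬A ⊔ C)
2. Hence d : (¬A ⊔ C): entailed.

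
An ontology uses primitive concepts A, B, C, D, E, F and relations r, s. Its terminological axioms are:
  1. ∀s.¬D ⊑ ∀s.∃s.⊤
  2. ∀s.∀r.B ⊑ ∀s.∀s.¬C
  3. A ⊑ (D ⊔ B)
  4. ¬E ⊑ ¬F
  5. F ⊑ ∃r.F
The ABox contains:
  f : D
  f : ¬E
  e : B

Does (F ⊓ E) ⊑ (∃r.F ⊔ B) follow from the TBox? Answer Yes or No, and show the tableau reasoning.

Yes

1. (F ⊓ E) ⊑ (∃r.F ⊔ B)  ⇔  ((F ⊓ E) ⊓ (∀r.¬F ⊓ ¬B)) unsat w.r.t. T
   all branches close; clash {B, ¬B} at x₀
2. Hence (F ⊓ E) ⊑ (∃r.F ⊔ B): entailed.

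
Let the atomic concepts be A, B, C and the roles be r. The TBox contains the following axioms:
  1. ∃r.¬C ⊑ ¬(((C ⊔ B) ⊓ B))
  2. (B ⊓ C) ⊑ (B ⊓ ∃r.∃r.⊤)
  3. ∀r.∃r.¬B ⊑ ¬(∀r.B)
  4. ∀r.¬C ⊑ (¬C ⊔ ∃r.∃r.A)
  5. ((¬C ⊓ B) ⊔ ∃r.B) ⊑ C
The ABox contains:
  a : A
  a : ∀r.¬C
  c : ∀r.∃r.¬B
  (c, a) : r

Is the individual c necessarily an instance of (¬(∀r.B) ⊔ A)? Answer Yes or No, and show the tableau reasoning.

1. c : (¬(∀r.B) ⊔ A)?  L(c) = {∀r.∃r.¬B} ∪ {(∀r.B ⊓ ¬A)}
   clash {B, ¬B} at c — c ∈ (¬(∀r.B) ⊔ A)
2. Hence c : (¬(∀r.B) ⊔ A): entailed.

Yes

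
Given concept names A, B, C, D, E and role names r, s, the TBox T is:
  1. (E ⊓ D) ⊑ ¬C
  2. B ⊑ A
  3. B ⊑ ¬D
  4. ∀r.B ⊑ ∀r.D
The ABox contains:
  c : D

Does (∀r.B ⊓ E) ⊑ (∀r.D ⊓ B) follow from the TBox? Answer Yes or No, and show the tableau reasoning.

No

1. (∀r.B ⊓ E) ⊑ (∀r.D ⊓ B)  ⇔  ((∀r.B ⊓ E) ⊓ (∃r.¬D ⊔ ¬B)) unsat w.r.t. T
   apply at x₀: ∀r.B⊑∀r.D
   open: L(x₀) ⊇ {E, ¬B, ¬D, ∀r.B, ∀r.D}
2. Hence (∀r.B ⊓ E) ⊑ (∀r.D ⊓ B): not entailed.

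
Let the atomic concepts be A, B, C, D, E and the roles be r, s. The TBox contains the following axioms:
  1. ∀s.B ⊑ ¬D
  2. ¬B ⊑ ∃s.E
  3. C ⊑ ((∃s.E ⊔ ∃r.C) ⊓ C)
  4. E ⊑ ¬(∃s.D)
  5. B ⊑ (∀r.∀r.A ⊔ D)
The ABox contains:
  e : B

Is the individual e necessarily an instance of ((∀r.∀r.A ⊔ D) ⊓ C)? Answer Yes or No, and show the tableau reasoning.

No

1. e : ((∀r.∀r.A ⊔ D) ⊓ C)?  L(e) = {B} ∪ {((∃r.∃r.¬A ⊓ ¬D) ⊔ ¬C)}
   apply at e: B⊑(∀r.∀r.A ⊔ D)
   open: L(e) ⊇ {B, ¬C, ¬E, ∀r.∀r.A, ∃s.¬B} (+ ∃-successors) — e ∉ ((∀r.∀r.A ⊔ D) ⊓ C) possible
2. Hence e : ((∀r.∀r.A ⊔ D) ⊓ C): not entailed.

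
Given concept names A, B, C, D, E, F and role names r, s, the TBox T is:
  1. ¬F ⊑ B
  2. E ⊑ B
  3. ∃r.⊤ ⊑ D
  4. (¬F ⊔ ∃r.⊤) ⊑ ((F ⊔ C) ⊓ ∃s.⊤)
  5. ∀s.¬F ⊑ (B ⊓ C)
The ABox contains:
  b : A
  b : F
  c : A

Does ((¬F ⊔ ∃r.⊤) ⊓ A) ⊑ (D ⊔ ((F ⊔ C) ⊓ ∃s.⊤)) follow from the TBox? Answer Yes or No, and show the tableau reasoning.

Yes

1. ((¬F ⊔ ∃r.⊤) ⊓ A) ⊑ (D ⊔ ((F ⊔ C) ⊓ ∃s.⊤))  ⇔  (((¬F ⊔ ∃r.⊤) ⊓ A) ⊓ (¬D ⊓ ((¬F ⊓ ¬C) ⊔ ∀s.⊥))) unsat w.r.t. T
   all branches close; clash {D, ¬D} at x₀
2. Hence ((¬F ⊔ ∃r.⊤) ⊓ A) ⊑ (D ⊔ ((F ⊔ C) ⊓ ∃s.⊤)): entailed.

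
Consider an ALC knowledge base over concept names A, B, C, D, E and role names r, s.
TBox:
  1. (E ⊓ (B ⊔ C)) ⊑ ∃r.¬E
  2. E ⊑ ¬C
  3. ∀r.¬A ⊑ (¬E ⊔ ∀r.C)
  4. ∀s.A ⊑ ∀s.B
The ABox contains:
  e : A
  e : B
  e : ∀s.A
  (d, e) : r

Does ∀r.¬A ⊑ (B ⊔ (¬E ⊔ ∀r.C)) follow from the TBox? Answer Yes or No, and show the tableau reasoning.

Yes

1. ∀r.¬A ⊑ (B ⊔ (¬E ⊔ ∀r.C))  ⇔  (∀r.¬A ⊓ (¬B ⊓ (E ⊓ ∃r.¬C))) unsat w.r.t. T
   all branches close; clash {C, ¬C} at an ∃-successor
2. Hence ∀r.¬A ⊑ (B ⊔ (¬E ⊔ ∀r.C)): entailed.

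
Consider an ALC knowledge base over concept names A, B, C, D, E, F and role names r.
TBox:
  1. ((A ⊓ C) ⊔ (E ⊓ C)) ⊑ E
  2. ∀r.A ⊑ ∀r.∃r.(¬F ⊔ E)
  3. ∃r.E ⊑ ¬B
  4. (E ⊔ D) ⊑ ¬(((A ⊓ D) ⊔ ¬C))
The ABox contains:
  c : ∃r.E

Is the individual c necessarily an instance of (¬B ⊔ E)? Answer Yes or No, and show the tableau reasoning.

1. c : (¬B ⊔ E)?  L(c) = {∃r.E} ∪ {(B ⊓ ¬E)}
   clash {B, ¬B} at c — c ∈ (¬B ⊔ E)
2. Hence c : (¬B ⊔ E): entailed.

Yes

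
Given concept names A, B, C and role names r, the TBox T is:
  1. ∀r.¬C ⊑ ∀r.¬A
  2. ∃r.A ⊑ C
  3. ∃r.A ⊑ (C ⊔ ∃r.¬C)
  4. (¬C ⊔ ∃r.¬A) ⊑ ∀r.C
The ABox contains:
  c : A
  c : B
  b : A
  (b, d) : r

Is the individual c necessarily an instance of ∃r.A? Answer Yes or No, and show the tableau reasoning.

1. c : ∃r.A?  L(c) = {A, B} ∪ {∀r.¬A}
   open: L(c) ⊇ {A, B, C, ∀r.A, ∀r.¬A} — c ∉ ∃r.A possible
2. Hence c : ∃r.A: not entailed.

No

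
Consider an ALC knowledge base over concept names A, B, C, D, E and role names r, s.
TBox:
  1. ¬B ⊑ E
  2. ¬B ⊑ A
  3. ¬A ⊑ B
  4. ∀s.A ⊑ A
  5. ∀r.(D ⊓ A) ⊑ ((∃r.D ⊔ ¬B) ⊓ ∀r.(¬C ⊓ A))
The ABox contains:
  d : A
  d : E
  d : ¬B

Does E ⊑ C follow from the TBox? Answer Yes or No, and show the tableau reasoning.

No

1. E ⊑ C  ⇔  (E ⊓ ¬C) unsat w.r.t. T
   open: L(x₀) ⊇ {A, E, ¬C, ∃r.(¬D ⊔ ¬A)} (+ ∃-successors)
2. Hence E ⊑ C: not entailed.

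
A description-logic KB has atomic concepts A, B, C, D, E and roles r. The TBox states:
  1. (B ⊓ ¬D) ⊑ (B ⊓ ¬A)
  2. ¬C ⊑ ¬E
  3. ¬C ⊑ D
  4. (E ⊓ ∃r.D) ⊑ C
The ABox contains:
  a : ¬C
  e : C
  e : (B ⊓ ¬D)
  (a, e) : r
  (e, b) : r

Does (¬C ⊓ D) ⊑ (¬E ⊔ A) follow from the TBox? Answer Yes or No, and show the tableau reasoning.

1. (¬C ⊓ D) ⊑ (¬E ⊔ A)  ⇔  ((¬C ⊓ D) ⊓ (E ⊓ ¬A)) unsat w.r.t. T
   all branches close; clash {E, ¬E} at x₀
2. Hence (¬C ⊓ D) ⊑ (¬E ⊔ A): entailed.

Yes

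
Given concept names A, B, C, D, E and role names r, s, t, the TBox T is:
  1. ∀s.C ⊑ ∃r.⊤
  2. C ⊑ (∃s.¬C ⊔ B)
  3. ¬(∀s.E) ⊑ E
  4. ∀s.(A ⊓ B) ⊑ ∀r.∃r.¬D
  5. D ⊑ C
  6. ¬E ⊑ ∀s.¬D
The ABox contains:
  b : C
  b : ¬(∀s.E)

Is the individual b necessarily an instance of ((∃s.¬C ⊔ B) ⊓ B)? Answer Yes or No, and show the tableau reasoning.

No

1. b : ((∃s.¬C ⊔ B) ⊓ B)?  L(b) = {C, ¬(∀s.E)} ∪ {((∀s.C ⊓ ¬B) ⊔ ¬B)}
   apply at b: C⊑(∃s.¬C ⊔ B); ¬(∀s.E)⊑E
   open: L(b) ⊇ {C, E, ¬B, ∃s.(¬A ⊔ ¬B), ∃s.¬C, …} (+ ∃-successors) — b ∉ ((∃s.¬C ⊔ B) ⊓ B) possible
2. Hence b : ((∃s.¬C ⊔ B) ⊓ B): not entailed.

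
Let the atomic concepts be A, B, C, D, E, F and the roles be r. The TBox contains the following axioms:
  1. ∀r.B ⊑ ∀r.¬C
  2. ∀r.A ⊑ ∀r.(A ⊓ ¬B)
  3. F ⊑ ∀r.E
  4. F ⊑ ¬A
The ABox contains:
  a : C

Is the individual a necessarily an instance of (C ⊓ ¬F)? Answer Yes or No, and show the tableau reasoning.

1. a : (C ⊓ ¬F)?  L(a) = {C} ∪ {(¬C ⊔ F)}
   open: L(a) ⊇ {C, F, ¬A, ∀r.E, ∃r.¬A, …} (+ ∃-successors) — a ∉ (C ⊓ ¬F) possible
2. Hence a : (C ⊓ ¬F): not entailed.

No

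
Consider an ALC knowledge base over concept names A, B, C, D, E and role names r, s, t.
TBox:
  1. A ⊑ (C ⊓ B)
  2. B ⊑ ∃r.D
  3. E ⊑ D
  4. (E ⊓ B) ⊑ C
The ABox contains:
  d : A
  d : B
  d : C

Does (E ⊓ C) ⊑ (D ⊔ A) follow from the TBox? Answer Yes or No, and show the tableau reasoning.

1. (E ⊓ C) ⊑ (D ⊔ A)  ⇔  ((E ⊓ C) ⊓ (¬D ⊓ ¬A)) unsat w.r.t. T
   all branches close; clash {D, ¬D} at x₀
2. Hence (E ⊓ C) ⊑ (D ⊔ A): entailed.

Yes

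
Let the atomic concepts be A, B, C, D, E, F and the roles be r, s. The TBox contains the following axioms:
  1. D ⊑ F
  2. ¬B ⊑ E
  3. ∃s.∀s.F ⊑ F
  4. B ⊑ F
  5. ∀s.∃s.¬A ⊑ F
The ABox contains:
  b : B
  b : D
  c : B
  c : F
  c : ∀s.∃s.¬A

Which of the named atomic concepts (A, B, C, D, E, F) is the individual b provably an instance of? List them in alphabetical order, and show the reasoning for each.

{B, D, F}

1. b : A?  L(b) = {B, D} ∪ {¬A}
   apply at b: D⊑F; B⊑F
   open: L(b) ⊇ {B, D, F, ¬A} — b ∉ A possible
2. b : B?  L(b) = {B, D} ∪ {¬B}
   clash {B, ¬B} at b — b ∈ B
3. b : C?  L(b) = {B, D} ∪ {¬C}
   apply at b: D⊑F; B⊑F
   open: L(b) ⊇ {B, D, F, ¬C} — b ∉ C possible
4. b : D?  L(b) = {B, D} ∪ {¬D}
   clash {D, ¬D} at b — b ∈ D
5. b : E?  L(b) = {B, D} ∪ {¬E}
   apply at b: D⊑F; B⊑F
   open: L(b) ⊇ {B, D, F, ¬E} — b ∉ E possible
6. b : F?  L(b) = {B, D} ∪ {¬F}
   clash {F, ¬F} at b — b ∈ F
7. Entailed for b: {B, D, F}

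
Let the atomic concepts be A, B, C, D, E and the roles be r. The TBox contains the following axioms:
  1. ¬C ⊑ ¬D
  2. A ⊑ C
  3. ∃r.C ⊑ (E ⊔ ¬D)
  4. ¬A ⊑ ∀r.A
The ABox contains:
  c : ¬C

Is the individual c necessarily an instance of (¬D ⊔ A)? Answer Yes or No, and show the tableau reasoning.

Yes

1. c : (¬D ⊔ A)?  L(c) = {¬C} ∪ {(D ⊓ ¬A)}
   clash {D, ¬D} at c — c ∈ (¬D ⊔ A)
2. Hence c : (¬D ⊔ A): entailed.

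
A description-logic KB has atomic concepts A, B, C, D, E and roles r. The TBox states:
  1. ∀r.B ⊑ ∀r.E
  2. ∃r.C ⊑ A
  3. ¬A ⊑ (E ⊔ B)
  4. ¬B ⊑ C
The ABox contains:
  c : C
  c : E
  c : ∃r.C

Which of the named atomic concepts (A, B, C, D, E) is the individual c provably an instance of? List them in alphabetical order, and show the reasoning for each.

1. c : A?  L(c) = {C, E, ∃r.C} ∪ {¬A}
   clash {A, ¬A} at c — c ∈ A
2. c : B?  L(c) = {C, E, ∃r.C} ∪ {¬B}
   apply at c: ∃r.C⊑A
   open: L(c) ⊇ {A, C, E, ¬B, ∃r.C, …} (+ ∃-successors) — c ∉ B possible
3. c : C?  L(c) = {C, E, ∃r.C} ∪ {¬C}
   clash {C, ¬C} at c — c ∈ C
4. c : D?  L(c) = {C, E, ∃r.C} ∪ {¬D}
   apply at c: ∃r.C⊑A
   open: L(c) ⊇ {A, C, E, ¬D, ∃r.C, …} (+ ∃-successors) — c ∉ D possible
5. c : E?  L(c) = {C, E, ∃r.C} ∪ {¬E}
   clash {E, ¬E} at c — c ∈ E
6. Entailed for c: {A, C, E}

{A, C, E}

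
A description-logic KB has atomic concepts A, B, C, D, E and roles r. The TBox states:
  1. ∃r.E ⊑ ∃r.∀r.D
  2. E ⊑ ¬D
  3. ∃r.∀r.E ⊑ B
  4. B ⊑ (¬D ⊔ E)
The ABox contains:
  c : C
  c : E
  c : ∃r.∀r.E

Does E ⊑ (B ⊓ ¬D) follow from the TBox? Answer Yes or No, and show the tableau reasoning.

1. E ⊑ (B ⊓ ¬D)  ⇔  (E ⊓ (¬B ⊔ D)) unsat w.r.t. T
   apply at x₀: E⊑¬D
   open: L(x₀) ⊇ {E, ¬B, ¬D, ∀r.¬E, ∀r.∃r.¬E}
2. Hence E ⊑ (B ⊓ ¬D): not entailed.

No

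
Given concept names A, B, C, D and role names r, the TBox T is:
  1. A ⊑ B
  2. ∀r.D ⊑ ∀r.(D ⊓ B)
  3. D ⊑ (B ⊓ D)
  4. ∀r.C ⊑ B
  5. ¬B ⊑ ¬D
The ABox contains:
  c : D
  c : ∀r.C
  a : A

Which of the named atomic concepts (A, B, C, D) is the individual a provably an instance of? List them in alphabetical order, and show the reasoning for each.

{A, B}

1. a : A?  L(a) = {A} ∪ {¬A}
   clash {A, ¬A} at a — a ∈ A
2. a : B?  L(a) = {A} ∪ {¬B}
   clash {B, ¬B} at a — a ∈ B
3. a : C?  L(a) = {A} ∪ {¬C}
   apply at a: A⊑B
   open: L(a) ⊇ {A, B, ¬C, ¬D, ∃r.¬D} (+ ∃-successors) — a ∉ C possible
4. a : D?  L(a) = {A} ∪ {¬D}
   apply at a: A⊑B
   open: L(a) ⊇ {A, B, ¬D, ∃r.¬D} (+ ∃-successors) — a ∉ D possible
5. Entailed for a: {A, B}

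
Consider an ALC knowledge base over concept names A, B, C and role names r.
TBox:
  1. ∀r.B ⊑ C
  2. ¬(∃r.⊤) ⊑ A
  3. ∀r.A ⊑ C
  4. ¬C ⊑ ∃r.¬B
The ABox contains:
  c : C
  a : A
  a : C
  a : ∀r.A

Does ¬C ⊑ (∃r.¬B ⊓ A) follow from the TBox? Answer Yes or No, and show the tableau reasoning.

1. ¬C ⊑ (∃r.¬B ⊓ A)  ⇔  (¬C ⊓ (∀r.B ⊔ ¬A)) unsat w.r.t. T
   apply at x₀: ¬C⊑∃r.¬B
   open: L(x₀) ⊇ {¬A, ¬C, ∃r.¬A, ∃r.¬B, ∃r.⊤} (+ ∃-successors)
2. Hence ¬C ⊑ (∃r.¬B ⊓ A): not entailed.

No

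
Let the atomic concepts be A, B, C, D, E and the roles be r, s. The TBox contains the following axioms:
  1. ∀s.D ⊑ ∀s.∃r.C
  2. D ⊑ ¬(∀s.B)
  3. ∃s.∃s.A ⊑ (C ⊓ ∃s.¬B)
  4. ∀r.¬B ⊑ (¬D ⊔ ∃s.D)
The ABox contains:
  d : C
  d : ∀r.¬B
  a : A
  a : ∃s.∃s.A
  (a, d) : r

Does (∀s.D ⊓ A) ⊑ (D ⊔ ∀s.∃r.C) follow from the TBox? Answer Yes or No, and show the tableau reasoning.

1. (∀s.D ⊓ A) ⊑ (D ⊔ ∀s.∃r.C)  ⇔  ((∀s.D ⊓ A) ⊓ (¬D ⊓ ∃s.∀r.¬C)) unsat w.r.t. T
   all branches close; clash {C, ¬C} at an ∃-successor
2. Hence (∀s.D ⊓ A) ⊑ (D ⊔ ∀s.∃r.C): entailed.

Yes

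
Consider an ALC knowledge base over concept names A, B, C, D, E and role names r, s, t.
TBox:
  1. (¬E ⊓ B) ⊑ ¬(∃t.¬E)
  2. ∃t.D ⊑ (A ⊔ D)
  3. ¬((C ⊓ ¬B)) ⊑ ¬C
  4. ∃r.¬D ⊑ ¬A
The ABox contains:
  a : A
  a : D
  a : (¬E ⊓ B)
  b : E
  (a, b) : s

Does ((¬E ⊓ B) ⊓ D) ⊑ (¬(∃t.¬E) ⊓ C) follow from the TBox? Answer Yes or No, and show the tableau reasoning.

No

1. ((¬E ⊓ B) ⊓ D) ⊑ (¬(∃t.¬E) ⊓ C)  ⇔  (((¬E ⊓ B) ⊓ D) ⊓ (∃t.¬E ⊔ ¬C)) unsat w.r.t. T
   apply at x₀: (¬E ⊓ B)⊑¬(∃t.¬E)
   open: L(x₀) ⊇ {B, D, ¬C, ¬E, ∀r.D, …}
2. Hence ((¬E ⊓ B) ⊓ D) ⊑ (¬(∃t.¬E) ⊓ C): not entailed.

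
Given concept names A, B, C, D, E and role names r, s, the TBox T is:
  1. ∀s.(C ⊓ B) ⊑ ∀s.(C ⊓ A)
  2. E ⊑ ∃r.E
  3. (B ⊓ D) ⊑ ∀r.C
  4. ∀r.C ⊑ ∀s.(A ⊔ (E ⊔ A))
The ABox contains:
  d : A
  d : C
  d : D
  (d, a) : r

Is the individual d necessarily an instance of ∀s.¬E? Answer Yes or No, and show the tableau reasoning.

1. d : ∀s.¬E?  L(d) = {A, C, D} ∪ {∃s.E}
   open: L(d) ⊇ {A, C, D, ¬B, ¬E, …} (+ ∃-successors) — d ∉ ∀s.¬E possible
2. Hence d : ∀s.¬E: not entailed.

No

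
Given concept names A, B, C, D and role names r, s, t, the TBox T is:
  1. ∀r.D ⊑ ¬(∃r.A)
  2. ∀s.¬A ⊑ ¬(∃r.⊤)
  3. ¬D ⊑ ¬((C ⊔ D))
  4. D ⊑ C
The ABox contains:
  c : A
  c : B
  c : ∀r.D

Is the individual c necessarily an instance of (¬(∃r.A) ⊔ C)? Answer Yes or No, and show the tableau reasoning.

Yes

1. c : (¬(∃r.A) ⊔ C)?  L(c) = {A, B, ∀r.D} ∪ {(∃r.A ⊓ ¬C)}
   clash {C, ¬C} at c — c ∈ (¬(∃r.A) ⊔ C)
2. Hence c : (¬(∃r.A) ⊔ C): entailed.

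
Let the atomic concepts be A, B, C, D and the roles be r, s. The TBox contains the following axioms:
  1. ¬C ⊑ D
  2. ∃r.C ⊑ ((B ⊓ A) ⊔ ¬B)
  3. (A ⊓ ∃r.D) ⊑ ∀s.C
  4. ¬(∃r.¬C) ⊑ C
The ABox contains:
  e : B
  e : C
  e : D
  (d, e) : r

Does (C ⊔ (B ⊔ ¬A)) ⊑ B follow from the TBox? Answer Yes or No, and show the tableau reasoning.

No

1. (C ⊔ (B ⊔ ¬A)) ⊑ B  ⇔  ((C ⊔ (B ⊔ ¬A)) ⊓ ¬B) unsat w.r.t. T
   open: L(x₀) ⊇ {C, ¬A, ¬B, ∀r.¬C}
2. Hence (C ⊔ (B ⊔ ¬A)) ⊑ B: not entailed.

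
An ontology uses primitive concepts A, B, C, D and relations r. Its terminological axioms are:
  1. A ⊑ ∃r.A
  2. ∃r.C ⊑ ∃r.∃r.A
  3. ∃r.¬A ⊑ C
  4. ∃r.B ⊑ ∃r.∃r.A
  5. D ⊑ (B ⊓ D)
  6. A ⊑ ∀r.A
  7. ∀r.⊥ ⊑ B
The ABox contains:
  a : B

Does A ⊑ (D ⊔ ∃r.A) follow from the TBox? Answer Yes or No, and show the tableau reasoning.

1. A ⊑ (D ⊔ ∃r.A)  ⇔  (A ⊓ (¬D ⊓ ∀r.¬A)) unsat w.r.t. T
   all branches close; clash {A, ¬A} at an ∃-successor
2. Hence A ⊑ (D ⊔ ∃r.A): entailed.

Yes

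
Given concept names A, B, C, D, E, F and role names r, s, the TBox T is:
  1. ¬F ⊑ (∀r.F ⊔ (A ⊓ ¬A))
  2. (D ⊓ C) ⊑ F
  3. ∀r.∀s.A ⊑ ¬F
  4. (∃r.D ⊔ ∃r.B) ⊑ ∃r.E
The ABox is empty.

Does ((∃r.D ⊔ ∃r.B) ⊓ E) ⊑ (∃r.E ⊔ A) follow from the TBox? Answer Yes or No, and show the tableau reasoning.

Yes

1. ((∃r.D ⊔ ∃r.B) ⊓ E) ⊑ (∃r.E ⊔ A)  ⇔  (((∃r.D ⊔ ∃r.B) ⊓ E) ⊓ (∀r.¬E ⊓ ¬A)) unsat w.r.t. T
   all branches close; clash {F, ¬F} at x₀
2. Hence ((∃r.D ⊔ ∃r.B) ⊓ E) ⊑ (∃r.E ⊔ A): entailed.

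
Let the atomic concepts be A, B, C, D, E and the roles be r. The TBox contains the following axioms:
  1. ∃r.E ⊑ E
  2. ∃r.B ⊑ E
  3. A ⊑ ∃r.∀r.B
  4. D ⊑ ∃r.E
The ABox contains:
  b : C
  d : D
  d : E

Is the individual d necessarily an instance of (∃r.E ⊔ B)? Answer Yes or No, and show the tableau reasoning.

1. d : (∃r.E ⊔ B)?  L(d) = {D, E} ∪ {(∀r.¬E ⊓ ¬B)}
   clash {E, ¬E} at an ∃-successor — d ∈ (∃r.E ⊔ B)
2. Hence d : (∃r.E ⊔ B): entailed.

Yes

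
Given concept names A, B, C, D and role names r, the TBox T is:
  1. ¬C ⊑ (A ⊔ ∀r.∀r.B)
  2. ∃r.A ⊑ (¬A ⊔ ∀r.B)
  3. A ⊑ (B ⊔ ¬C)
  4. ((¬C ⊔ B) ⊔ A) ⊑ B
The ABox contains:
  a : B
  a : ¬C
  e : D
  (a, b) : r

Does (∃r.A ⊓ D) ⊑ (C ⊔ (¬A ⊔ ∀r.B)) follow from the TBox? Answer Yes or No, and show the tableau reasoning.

1. (∃r.A ⊓ D) ⊑ (C ⊔ (¬A ⊔ ∀r.B))  ⇔  ((∃r.A ⊓ D) ⊓ (¬C ⊓ (A ⊓ ∃r.¬B))) unsat w.r.t. T
   all branches close; clash {B, ¬B} at an ∃-successor
2. Hence (∃r.A ⊓ D) ⊑ (C ⊔ (¬A ⊔ ∀r.B)): entailed.

Yes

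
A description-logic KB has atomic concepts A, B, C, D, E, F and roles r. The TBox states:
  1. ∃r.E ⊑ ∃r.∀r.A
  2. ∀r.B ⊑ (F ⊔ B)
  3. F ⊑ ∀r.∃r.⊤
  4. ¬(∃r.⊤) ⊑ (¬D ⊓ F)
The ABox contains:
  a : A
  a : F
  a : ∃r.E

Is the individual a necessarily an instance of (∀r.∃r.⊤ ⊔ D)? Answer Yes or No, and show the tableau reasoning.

1. a : (∀r.∃r.⊤ ⊔ D)?  L(a) = {A, F, ∃r.E} ∪ {(∃r.∀r.⊥ ⊓ ¬D)}
   clash ⊥ at an ∃-successor — a ∈ (∀r.∃r.⊤ ⊔ D)
2. Hence a : (∀r.∃r.⊤ ⊔ D): entailed.

Yes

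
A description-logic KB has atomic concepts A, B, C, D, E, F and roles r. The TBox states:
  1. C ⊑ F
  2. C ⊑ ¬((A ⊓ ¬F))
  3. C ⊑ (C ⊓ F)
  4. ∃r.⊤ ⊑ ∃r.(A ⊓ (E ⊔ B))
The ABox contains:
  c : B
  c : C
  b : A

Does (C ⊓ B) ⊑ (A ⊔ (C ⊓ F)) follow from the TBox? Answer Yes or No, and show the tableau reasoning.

Yes

1. (C ⊓ B) ⊑ (A ⊔ (C ⊓ F))  ⇔  ((C ⊓ B) ⊓ (¬A ⊓ (¬C ⊔ ¬F))) unsat w.r.t. T
   all branches close; clash {F, ¬F} at x₀
2. Hence (C ⊓ B) ⊑ (A ⊔ (C ⊓ F)): entailed.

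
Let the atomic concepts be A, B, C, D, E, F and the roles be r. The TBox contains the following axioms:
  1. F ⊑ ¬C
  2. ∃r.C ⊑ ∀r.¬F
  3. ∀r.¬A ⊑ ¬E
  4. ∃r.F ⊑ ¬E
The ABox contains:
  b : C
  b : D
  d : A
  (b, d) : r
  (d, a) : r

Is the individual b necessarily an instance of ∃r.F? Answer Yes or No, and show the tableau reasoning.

No

1. b : ∃r.F?  L(b) = {C, D} ∪ {∀r.¬F}
   open: L(b) ⊇ {C, D, ¬F, ∀r.¬F, ∃r.A} (+ ∃-successors) — b ∉ ∃r.F possible
2. Hence b : ∃r.F: not entailed.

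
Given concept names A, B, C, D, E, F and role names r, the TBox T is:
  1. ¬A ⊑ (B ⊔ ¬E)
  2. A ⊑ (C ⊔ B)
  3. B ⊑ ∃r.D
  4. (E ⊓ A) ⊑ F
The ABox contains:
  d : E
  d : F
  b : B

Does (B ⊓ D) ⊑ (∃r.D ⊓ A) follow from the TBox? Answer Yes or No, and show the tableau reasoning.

No

1. (B ⊓ D) ⊑ (∃r.D ⊓ A)  ⇔  ((B ⊓ D) ⊓ (∀r.¬D ⊔ ¬A)) unsat w.r.t. T
   apply at x₀: B⊑∃r.D
   open: L(x₀) ⊇ {B, D, ¬A, ∃r.D} (+ ∃-successors)
2. Hence (B ⊓ D) ⊑ (∃r.D ⊓ A): not entailed.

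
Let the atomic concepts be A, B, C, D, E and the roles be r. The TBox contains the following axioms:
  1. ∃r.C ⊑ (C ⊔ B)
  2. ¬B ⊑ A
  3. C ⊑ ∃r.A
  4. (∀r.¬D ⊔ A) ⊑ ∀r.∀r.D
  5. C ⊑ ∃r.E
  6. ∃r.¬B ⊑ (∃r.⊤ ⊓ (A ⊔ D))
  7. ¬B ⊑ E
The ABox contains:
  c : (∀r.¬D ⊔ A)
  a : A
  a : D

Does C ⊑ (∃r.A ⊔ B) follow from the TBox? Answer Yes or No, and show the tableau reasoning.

1. C ⊑ (∃r.A ⊔ B)  ⇔  (C ⊓ (∀r.¬A ⊓ ¬B)) unsat w.r.t. T
   all branches close; clash {A, ¬A} at an ∃-successor
2. Hence C ⊑ (∃r.A ⊔ B): entailed.

Yes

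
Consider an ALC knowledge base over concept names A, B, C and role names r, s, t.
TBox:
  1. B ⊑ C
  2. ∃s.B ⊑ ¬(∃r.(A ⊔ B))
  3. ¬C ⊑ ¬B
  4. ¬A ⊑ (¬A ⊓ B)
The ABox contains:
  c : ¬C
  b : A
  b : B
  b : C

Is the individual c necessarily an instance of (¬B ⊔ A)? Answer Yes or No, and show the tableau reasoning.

Yes

1. c : (¬B ⊔ A)?  L(c) = {¬C} ∪ {(B ⊓ ¬A)}
   clash {B, ¬B} at c — c ∈ (¬B ⊔ A)
2. Hence c : (¬B ⊔ A): entailed.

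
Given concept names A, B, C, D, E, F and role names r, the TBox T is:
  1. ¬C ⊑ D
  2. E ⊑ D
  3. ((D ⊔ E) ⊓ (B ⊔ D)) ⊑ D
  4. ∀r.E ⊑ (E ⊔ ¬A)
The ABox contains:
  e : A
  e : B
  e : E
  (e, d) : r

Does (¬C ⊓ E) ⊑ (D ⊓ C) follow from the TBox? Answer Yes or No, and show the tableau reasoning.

1. (¬C ⊓ E) ⊑ (D ⊓ C)  ⇔  ((¬C ⊓ E) ⊓ (¬D ⊔ ¬C)) unsat w.r.t. T
   apply at x₀: ¬C⊑D; E⊑D
   open: L(x₀) ⊇ {D, E, ¬C, ∃r.¬E} (+ ∃-successors)
2. Hence (¬C ⊓ E) ⊑ (D ⊓ C): not entailed.

No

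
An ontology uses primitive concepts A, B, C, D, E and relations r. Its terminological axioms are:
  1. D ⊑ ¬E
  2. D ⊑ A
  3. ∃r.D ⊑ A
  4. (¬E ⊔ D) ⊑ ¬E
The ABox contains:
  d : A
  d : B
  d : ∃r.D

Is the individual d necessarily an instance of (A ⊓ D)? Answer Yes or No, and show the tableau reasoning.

1. d : (A ⊓ D)?  L(d) = {A, B, ∃r.D} ∪ {(¬A ⊔ ¬D)}
   open: L(d) ⊇ {A, B, E, ¬D, ∃r.D} (+ ∃-successors) — d ∉ (A ⊓ D) possible
2. Hence d : (A ⊓ D): not entailed.

No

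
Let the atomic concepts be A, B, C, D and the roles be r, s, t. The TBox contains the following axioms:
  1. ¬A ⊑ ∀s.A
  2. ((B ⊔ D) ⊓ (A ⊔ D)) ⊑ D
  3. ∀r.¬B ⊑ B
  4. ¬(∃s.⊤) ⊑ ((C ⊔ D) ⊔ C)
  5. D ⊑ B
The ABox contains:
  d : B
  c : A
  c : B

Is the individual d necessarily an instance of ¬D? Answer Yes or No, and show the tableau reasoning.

1. d : ¬D?  L(d) = {B} ∪ {D}
   open: L(d) ⊇ {A, B, D, ∃s.⊤} (+ ∃-successors) — d ∉ ¬D possible
2. Hence d : ¬D: not entailed.

No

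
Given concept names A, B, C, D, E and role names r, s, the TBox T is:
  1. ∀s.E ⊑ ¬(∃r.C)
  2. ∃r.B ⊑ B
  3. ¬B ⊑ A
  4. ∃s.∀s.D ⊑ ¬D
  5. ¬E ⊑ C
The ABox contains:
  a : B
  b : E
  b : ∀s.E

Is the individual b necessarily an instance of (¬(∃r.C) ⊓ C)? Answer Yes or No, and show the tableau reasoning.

1. b : (¬(∃r.C) ⊓ C)?  L(b) = {E, ∀s.E} ∪ {(∃r.C ⊔ ¬C)}
   apply at b: ∀s.E⊑¬(∃r.C)
   open: L(b) ⊇ {B, E, ¬C, ∀r.¬C, ∀s.E, …} — b ∉ (¬(∃r.C) ⊓ C) possible
2. Hence b : (¬(∃r.C) ⊓ C): not entailed.

No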